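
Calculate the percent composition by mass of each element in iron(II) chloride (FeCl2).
Fe: 44.06%, Cl: 55.94%

Molar mass of FeCl2 = 126.75 g/mol
% Fe = (1 × 55.85) / 126.75 × 100% = 55.85 / 126.75 × 100% = 44.06%
% Cl = (2 × 35.45) / 126.75 × 100% = 70.9 / 126.75 × 100% = 55.94%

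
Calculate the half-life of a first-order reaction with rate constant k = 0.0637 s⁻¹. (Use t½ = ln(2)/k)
10.88 s

t½ = ln(2)/k = 0.6931/0.0637 = 10.88 s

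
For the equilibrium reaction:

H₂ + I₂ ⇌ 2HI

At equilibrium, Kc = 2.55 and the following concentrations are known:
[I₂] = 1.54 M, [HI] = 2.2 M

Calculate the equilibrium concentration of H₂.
[H₂] = 1.2325 M

Kc = ([HI]^2) / ([H₂] × [I₂]) = 2.55
[H₂]^1 = (product terms)/(Kc · other reactant terms) = 4.84 / (2.55 · 1.54) = 1.2325
[H₂] = 1.2325 M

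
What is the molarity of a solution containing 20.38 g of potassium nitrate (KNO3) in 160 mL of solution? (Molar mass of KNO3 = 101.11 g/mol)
Moles of KNO3 = 20.38 g ÷ 101.11 g/mol = 0.201563 mol
Volume = 160 mL = 0.16 L
Molarity = 0.201563 mol ÷ 0.16 L = 1.26 M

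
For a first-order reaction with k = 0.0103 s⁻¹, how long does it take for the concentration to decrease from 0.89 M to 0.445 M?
67.30 s

From ln[A] = ln[A]₀ - k·t: t = ln([A]₀/[A])/k = ln(0.89/0.445)/0.0103 = ln(2.0000)/0.0103 = 0.6931/0.0103 = 67.30 s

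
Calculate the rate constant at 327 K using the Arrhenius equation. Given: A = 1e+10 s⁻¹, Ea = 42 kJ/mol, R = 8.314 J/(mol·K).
1.95e+03 s⁻¹

k = A·exp(-Ea/(R·T)) = 1e+10·exp(-42000/(8.314·327)) = 1e+10·exp(-15.4487) = 1e+10·1.9531e-07 = 1.95e+03 s⁻¹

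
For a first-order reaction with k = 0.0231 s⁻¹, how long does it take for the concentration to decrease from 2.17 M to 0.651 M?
52.12 s

From ln[A] = ln[A]₀ - k·t: t = ln([A]₀/[A])/k = ln(2.17/0.651)/0.0231 = ln(3.3333)/0.0231 = 1.2040/0.0231 = 52.12 s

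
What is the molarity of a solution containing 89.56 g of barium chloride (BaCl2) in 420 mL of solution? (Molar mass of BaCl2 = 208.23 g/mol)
Moles of BaCl2 = 89.56 g ÷ 208.23 g/mol = 0.430101 mol
Volume = 420 mL = 0.42 L
Molarity = 0.430101 mol ÷ 0.42 L = 1.024 M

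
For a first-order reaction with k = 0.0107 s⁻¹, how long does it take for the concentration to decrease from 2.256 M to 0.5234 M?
136.54 s

From ln[A] = ln[A]₀ - k·t: t = ln([A]₀/[A])/k = ln(2.256/0.5234)/0.0107 = ln(4.3103)/0.0107 = 1.4610/0.0107 = 136.54 s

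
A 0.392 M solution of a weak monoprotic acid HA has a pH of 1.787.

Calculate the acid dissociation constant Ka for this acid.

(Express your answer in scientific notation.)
K_a = 7.10e-04

[H⁺] = 10^(−pH) = 10^(−1.787) = 1.633e-02 M. For HA ⇌ H⁺ + A⁻, Ka = x²/(C − x) = (1.633e-02)²/(0.392 − 1.633e-02) = 7.10e-04.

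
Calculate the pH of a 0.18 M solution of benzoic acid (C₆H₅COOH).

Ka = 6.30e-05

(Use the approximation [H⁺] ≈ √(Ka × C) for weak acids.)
pH = 2.47

[H⁺] = √(Ka × C) = √(6.30e-05 × 0.18) = 3.3675e-03. pH = -log(3.3675e-03)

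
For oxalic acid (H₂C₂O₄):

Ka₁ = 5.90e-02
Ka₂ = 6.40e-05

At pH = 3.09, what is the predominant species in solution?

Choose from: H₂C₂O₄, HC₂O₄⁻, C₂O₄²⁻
HC₂O₄⁻

pKa1 = 1.23, pKa2 = 4.19. Each pKa is the crossover between adjacent species; pH = 3.09 lies in the region where HC₂O₄⁻ predominates.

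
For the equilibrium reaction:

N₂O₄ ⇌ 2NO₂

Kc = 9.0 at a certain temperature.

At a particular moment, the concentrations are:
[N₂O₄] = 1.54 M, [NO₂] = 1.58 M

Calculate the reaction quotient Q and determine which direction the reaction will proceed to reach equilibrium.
Q = 1.621, Q < K, reaction proceeds forward (toward products)

Q = ([NO₂]^2) / ([N₂O₄])
  = ((1.58)^2) / ((1.54)) = 2.4964/1.54 = 1.621
Since Q = 1.621 < Kc = 9.0, the reaction proceeds forward (toward products) to reach equilibrium.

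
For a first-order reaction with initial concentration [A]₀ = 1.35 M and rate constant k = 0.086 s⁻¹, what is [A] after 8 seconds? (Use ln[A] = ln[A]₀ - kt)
0.6785 M

ln[A] = ln[A]₀ - k·t = ln(1.35) - (0.086)·(8) = 0.3001 - 0.6880 = -0.3879
[A] = e^(-0.3879) = 0.6785 M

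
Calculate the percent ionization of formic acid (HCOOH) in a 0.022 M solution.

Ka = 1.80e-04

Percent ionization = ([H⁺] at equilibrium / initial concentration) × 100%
Percent ionization = 8.65%

Let x = [H⁺]. Ka = x²/(C - x) ⇒ x² + (1.80e-04)x - (1.80e-04)(0.022) = 0. x = 1.9020e-03. Percent = (1.9020e-03/0.022) × 100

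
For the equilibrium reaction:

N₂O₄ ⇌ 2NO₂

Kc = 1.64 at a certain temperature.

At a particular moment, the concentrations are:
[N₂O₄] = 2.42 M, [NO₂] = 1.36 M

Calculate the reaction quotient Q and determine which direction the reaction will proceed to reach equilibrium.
Q = 0.764, Q < K, reaction proceeds forward (toward products)

Q = ([NO₂]^2) / ([N₂O₄])
  = ((1.36)^2) / ((2.42)) = 1.8496/2.42 = 0.7643
Since Q = 0.7643 < Kc = 1.64, the reaction proceeds forward (toward products) to reach equilibrium.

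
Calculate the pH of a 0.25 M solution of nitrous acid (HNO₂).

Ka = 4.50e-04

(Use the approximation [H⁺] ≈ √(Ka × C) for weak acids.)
pH = 1.97

[H⁺] = √(Ka × C) = √(4.50e-04 × 0.25) = 1.0607e-02. pH = -log(1.0607e-02)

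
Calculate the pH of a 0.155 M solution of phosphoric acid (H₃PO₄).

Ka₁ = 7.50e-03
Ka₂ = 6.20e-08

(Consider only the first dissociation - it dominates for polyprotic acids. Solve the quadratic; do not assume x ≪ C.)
pH = 1.51

x² + Ka₁·x − Ka₁·C = 0 with Ka₁ = 7.50e-03, C = 0.155.
x = (−Ka₁ + √(Ka₁² + 4·Ka₁·C))/2 = 3.0551e-02 M, so pH = 1.51.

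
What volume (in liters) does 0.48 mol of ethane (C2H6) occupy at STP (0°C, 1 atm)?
At STP, 1 mol of gas occupies 22.4 L
Volume = 0.48 mol × 22.4 L/mol = 10.75 L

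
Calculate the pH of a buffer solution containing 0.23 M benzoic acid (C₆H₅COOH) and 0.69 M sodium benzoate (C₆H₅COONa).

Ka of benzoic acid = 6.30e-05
pH = 4.68

pKa = -log(6.30e-05) = 4.20. pH = pKa + log([A⁻]/[HA]) = 4.20 + log(0.69/0.23)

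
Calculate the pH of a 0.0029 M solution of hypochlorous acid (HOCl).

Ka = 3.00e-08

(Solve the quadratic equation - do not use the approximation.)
pH = 5.03

x² + Ka×x - Ka×C = 0. Using quadratic formula: [H⁺] = 9.3124e-06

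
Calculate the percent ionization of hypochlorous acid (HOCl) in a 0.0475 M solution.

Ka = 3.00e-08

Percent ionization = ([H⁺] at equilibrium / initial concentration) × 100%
Percent ionization = 0.0794%

Let x = [H⁺]. Ka = x²/(C - x) ⇒ x² + (3.00e-08)x - (3.00e-08)(0.0475) = 0. x = 3.7734e-05. Percent = (3.7734e-05/0.0475) × 100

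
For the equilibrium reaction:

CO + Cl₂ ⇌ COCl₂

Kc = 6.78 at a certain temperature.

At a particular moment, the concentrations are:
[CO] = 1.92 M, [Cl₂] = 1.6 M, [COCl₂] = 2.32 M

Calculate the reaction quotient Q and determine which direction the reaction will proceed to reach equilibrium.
Q = 0.755, Q < K, reaction proceeds forward (toward products)

Q = ([COCl₂]) / ([CO] × [Cl₂])
  = ((2.32)) / ((1.92)·(1.6)) = 2.32/3.072 = 0.7552
Since Q = 0.7552 < Kc = 6.78, the reaction proceeds forward (toward products) to reach equilibrium.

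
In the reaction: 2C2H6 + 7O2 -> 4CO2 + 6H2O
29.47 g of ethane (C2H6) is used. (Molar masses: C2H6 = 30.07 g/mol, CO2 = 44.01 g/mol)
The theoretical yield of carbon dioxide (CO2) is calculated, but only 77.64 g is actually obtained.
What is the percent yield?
Moles of C2H6 = 29.47 g ÷ 30.07 g/mol = 0.980047 mol
Mole ratio: 4 mol CO2 / 2 mol C2H6
Moles of CO2 = 0.980047 × (4/2) = 1.96009 mol
Theoretical yield = 1.96009 mol × 44.01 g/mol = 86.264 g
Actual yield = 77.64 g
Percent yield = (77.64 / 86.264) × 100% = 90.0%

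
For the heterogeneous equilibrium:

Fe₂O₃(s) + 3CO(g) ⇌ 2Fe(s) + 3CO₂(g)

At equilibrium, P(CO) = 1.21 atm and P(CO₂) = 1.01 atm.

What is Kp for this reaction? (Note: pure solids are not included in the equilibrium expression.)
K_p = 0.582

Solids (Fe₂O₃, Fe) are excluded.
Kp = P(CO₂)³/P(CO)³ = (1.01)³/(1.21)³ = 1.03/1.772 = 0.582.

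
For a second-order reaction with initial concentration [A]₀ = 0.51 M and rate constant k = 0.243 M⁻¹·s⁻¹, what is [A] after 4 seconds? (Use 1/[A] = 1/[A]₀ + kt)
0.3410 M

1/[A] = 1/[A]₀ + k·t = 1/0.51 + (0.243)·(4) = 1.9608 + 0.9720 = 2.9328
[A] = 1/2.9328 = 0.3410 M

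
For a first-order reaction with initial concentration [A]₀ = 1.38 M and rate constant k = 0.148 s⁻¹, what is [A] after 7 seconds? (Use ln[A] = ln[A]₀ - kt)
0.4897 M

ln[A] = ln[A]₀ - k·t = ln(1.38) - (0.148)·(7) = 0.3221 - 1.0360 = -0.7139
[A] = e^(-0.7139) = 0.4897 M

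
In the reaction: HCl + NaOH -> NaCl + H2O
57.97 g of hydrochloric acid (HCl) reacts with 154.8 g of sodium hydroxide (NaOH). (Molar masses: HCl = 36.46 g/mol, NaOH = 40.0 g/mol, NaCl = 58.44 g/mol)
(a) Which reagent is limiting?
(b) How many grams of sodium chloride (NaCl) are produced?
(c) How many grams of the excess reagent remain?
(a) HCl, (b) 92.92 g, (c) 91.2 g

Moles of HCl = 57.97 g ÷ 36.46 g/mol = 1.58996 mol
Moles of NaOH = 154.8 g ÷ 40.0 g/mol = 3.87 mol
Moles ÷ coefficient: HCl: 1.58996/1 = 1.59, NaOH: 3.87/1 = 3.87
(a) HCl has the smaller value, so HCl is the limiting reagent.
(b) Moles of NaCl = 1.58996 mol HCl × (1/1) = 1.58996 mol; mass = 1.58996 mol × 58.44 g/mol = 92.92 g
(c) NaOH consumed = 1.58996 × (1/1) = 1.58996 mol; remaining = 3.87 − 1.58996 = 2.28004 mol; mass = 2.28004 mol × 40.0 g/mol = 91.2 g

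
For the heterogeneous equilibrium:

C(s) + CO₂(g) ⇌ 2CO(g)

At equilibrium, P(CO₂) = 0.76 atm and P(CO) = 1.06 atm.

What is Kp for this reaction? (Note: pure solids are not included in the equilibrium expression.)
K_p = 1.478

Solid C is excluded.
Kp = P(CO)²/P(CO₂) = (1.06)²/0.76 = 1.124/0.76 = 1.478.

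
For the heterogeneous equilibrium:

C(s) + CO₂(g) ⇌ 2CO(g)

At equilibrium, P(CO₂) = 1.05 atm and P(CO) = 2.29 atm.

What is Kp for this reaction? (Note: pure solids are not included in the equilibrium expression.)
K_p = 4.994

Solid C is excluded.
Kp = P(CO)²/P(CO₂) = (2.29)²/1.05 = 5.244/1.05 = 4.994.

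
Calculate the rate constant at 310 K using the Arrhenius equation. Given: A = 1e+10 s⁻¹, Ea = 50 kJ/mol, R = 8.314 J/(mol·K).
3.76e+01 s⁻¹

k = A·exp(-Ea/(R·T)) = 1e+10·exp(-50000/(8.314·310)) = 1e+10·exp(-19.3998) = 1e+10·3.7562e-09 = 3.76e+01 s⁻¹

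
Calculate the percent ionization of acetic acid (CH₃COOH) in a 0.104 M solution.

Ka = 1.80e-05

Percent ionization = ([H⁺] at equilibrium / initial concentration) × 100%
Percent ionization = 1.31%

Let x = [H⁺]. Ka = x²/(C - x) ⇒ x² + (1.80e-05)x - (1.80e-05)(0.104) = 0. x = 1.3592e-03. Percent = (1.3592e-03/0.104) × 100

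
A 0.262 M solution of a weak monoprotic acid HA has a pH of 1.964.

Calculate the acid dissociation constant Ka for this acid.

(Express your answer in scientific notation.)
K_a = 4.70e-04

[H⁺] = 10^(−pH) = 10^(−1.964) = 1.086e-02 M. For HA ⇌ H⁺ + A⁻, Ka = x²/(C − x) = (1.086e-02)²/(0.262 − 1.086e-02) = 4.70e-04.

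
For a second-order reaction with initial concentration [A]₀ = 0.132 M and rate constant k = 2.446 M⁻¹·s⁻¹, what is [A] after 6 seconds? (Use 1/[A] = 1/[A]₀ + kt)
0.0449 M

1/[A] = 1/[A]₀ + k·t = 1/0.132 + (2.446)·(6) = 7.5758 + 14.6760 = 22.2518
[A] = 1/22.2518 = 0.0449 M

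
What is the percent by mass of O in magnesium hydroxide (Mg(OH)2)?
Mass of O in formula = 16.0 × 2 = 32 g/mol
Molar mass = 58.33 g/mol
% O = (32/58.33) × 100% = 54.86%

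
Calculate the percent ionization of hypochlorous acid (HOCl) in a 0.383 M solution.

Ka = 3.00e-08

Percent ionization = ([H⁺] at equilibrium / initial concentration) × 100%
Percent ionization = 0.028%

Let x = [H⁺]. Ka = x²/(C - x) ⇒ x² + (3.00e-08)x - (3.00e-08)(0.383) = 0. x = 1.0718e-04. Percent = (1.0718e-04/0.383) × 100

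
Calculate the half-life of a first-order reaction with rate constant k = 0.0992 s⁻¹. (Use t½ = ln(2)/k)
6.99 s

t½ = ln(2)/k = 0.6931/0.0992 = 6.99 s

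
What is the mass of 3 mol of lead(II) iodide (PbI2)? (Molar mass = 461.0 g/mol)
Mass = 3 mol × 461.0 g/mol = 1383 g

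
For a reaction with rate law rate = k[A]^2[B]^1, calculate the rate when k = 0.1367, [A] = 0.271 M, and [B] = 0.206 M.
0.002068 M/s

rate = k·[A]^2·[B]^1 = 0.1367·(0.271)^2·(0.206)^1 = 0.1367·0.073441·0.206 = 0.002068 M/s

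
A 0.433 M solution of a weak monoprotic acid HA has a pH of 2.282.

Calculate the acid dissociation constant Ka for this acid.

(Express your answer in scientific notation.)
K_a = 6.38e-05

[H⁺] = 10^(−pH) = 10^(−2.282) = 5.224e-03 M. For HA ⇌ H⁺ + A⁻, Ka = x²/(C − x) = (5.224e-03)²/(0.433 − 5.224e-03) = 6.38e-05.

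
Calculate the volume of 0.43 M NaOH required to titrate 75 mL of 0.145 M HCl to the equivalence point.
V_{base} = 25.3 mL

At equivalence: moles acid = moles base.
moles HCl = 0.145 M × 0.075 L = 0.010875 mol
V_NaOH = 0.010875 mol ÷ 0.43 M = 0.02529 L = 25.3 mL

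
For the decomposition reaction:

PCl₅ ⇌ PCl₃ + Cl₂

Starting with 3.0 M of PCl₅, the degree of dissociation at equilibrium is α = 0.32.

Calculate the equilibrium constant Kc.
K_c = 0.4518

x = α·[A]₀ = 0.32 × 3.0 = 0.96 M dissociated.
At eq: [PCl₅] = 3.0 − 0.96 = 2.04 M; [PCl₃] = [Cl₂] = x = 0.96 M.
Kc = [PCl₃][Cl₂]/[PCl₅] = (0.96)²/2.04 = 0.4518.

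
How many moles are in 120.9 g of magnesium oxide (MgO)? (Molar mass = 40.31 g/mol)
Moles = 120.9 g ÷ 40.31 g/mol = 2.999 mol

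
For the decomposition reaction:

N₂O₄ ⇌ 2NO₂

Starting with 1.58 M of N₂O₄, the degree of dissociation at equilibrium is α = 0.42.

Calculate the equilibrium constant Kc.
K_c = 1.9222

x = α·[A]₀ = 0.42 × 1.58 = 0.6636 M dissociated.
At eq: [N₂O₄] = 1.58 − 0.6636 = 0.9164 M; [NO₂] = 2x = 1.327 M.
Kc = [NO₂]²/[N₂O₄] = (1.327)²/0.9164 = 1.922.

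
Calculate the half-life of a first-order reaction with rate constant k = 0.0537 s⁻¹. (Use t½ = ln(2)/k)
12.91 s

t½ = ln(2)/k = 0.6931/0.0537 = 12.91 s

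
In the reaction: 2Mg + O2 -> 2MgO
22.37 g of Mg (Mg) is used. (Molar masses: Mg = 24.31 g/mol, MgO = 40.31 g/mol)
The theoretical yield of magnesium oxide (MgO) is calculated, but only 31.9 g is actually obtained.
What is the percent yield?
Moles of Mg = 22.37 g ÷ 24.31 g/mol = 0.920197 mol
Mole ratio: 2 mol MgO / 2 mol Mg
Moles of MgO = 0.920197 × (2/2) = 0.920197 mol
Theoretical yield = 0.920197 mol × 40.31 g/mol = 37.093 g
Actual yield = 31.9 g
Percent yield = (31.9 / 37.093) × 100% = 86.0%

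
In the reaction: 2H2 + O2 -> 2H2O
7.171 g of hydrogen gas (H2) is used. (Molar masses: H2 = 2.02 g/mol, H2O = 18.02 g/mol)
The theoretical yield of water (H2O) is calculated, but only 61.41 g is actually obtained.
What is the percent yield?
Moles of H2 = 7.171 g ÷ 2.02 g/mol = 3.55 mol
Mole ratio: 2 mol H2O / 2 mol H2
Moles of H2O = 3.55 × (2/2) = 3.55 mol
Theoretical yield = 3.55 mol × 18.02 g/mol = 63.971 g
Actual yield = 61.41 g
Percent yield = (61.41 / 63.971) × 100% = 96.0%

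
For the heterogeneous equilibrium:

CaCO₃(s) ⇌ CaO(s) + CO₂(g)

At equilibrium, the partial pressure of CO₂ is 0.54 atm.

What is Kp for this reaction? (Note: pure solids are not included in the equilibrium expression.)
K_p = 0.54

Solids (CaCO₃, CaO) have activity 1 and are excluded.
Kp = P(CO₂) = 0.54.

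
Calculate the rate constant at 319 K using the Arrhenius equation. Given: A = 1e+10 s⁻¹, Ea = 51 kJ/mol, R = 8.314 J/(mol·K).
4.45e+01 s⁻¹

k = A·exp(-Ea/(R·T)) = 1e+10·exp(-51000/(8.314·319)) = 1e+10·exp(-19.2296) = 1e+10·4.4535e-09 = 4.45e+01 s⁻¹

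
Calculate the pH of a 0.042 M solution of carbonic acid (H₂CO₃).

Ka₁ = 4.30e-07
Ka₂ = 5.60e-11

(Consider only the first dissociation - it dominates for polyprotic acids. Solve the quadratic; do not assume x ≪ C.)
pH = 3.87

x² + Ka₁·x − Ka₁·C = 0 with Ka₁ = 4.30e-07, C = 0.042.
x = (−Ka₁ + √(Ka₁² + 4·Ka₁·C))/2 = 1.3417e-04 M, so pH = 3.87.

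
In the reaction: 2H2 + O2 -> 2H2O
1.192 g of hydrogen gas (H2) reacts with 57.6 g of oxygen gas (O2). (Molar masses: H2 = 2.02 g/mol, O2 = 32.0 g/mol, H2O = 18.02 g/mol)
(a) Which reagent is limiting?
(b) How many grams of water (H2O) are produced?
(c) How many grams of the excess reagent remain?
(a) H2, (b) 10.63 g, (c) 48.16 g

Moles of H2 = 1.192 g ÷ 2.02 g/mol = 0.590099 mol
Moles of O2 = 57.6 g ÷ 32.0 g/mol = 1.8 mol
Moles ÷ coefficient: H2: 0.590099/2 = 0.295, O2: 1.8/1 = 1.8
(a) H2 has the smaller value, so H2 is the limiting reagent.
(b) Moles of H2O = 0.590099 mol H2 × (2/2) = 0.590099 mol; mass = 0.590099 mol × 18.02 g/mol = 10.63 g
(c) O2 consumed = 0.590099 × (1/2) = 0.29505 mol; remaining = 1.8 − 0.29505 = 1.50495 mol; mass = 1.50495 mol × 32.0 g/mol = 48.16 g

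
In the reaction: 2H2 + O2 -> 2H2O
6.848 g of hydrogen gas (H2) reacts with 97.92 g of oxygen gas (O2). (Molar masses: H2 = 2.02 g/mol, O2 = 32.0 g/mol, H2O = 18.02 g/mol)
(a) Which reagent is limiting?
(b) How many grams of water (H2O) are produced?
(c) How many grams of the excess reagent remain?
(a) H2, (b) 61.09 g, (c) 43.68 g

Moles of H2 = 6.848 g ÷ 2.02 g/mol = 3.3901 mol
Moles of O2 = 97.92 g ÷ 32.0 g/mol = 3.06 mol
Moles ÷ coefficient: H2: 3.3901/2 = 1.695, O2: 3.06/1 = 3.06
(a) H2 has the smaller value, so H2 is the limiting reagent.
(b) Moles of H2O = 3.3901 mol H2 × (2/2) = 3.3901 mol; mass = 3.3901 mol × 18.02 g/mol = 61.09 g
(c) O2 consumed = 3.3901 × (1/2) = 1.69505 mol; remaining = 3.06 − 1.69505 = 1.36495 mol; mass = 1.36495 mol × 32.0 g/mol = 43.68 g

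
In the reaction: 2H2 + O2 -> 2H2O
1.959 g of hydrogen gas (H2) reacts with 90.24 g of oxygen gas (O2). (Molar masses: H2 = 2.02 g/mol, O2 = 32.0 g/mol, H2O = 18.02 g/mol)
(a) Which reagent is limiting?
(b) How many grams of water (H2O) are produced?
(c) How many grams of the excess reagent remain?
(a) H2, (b) 17.48 g, (c) 74.72 g

Moles of H2 = 1.959 g ÷ 2.02 g/mol = 0.969802 mol
Moles of O2 = 90.24 g ÷ 32.0 g/mol = 2.82 mol
Moles ÷ coefficient: H2: 0.969802/2 = 0.4849, O2: 2.82/1 = 2.82
(a) H2 has the smaller value, so H2 is the limiting reagent.
(b) Moles of H2O = 0.969802 mol H2 × (2/2) = 0.969802 mol; mass = 0.969802 mol × 18.02 g/mol = 17.48 g
(c) O2 consumed = 0.969802 × (1/2) = 0.484901 mol; remaining = 2.82 − 0.484901 = 2.3351 mol; mass = 2.3351 mol × 32.0 g/mol = 74.72 g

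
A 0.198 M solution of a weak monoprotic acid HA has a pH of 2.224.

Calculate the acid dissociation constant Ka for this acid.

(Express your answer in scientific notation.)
K_a = 1.86e-04

[H⁺] = 10^(−pH) = 10^(−2.224) = 5.970e-03 M. For HA ⇌ H⁺ + A⁻, Ka = x²/(C − x) = (5.970e-03)²/(0.198 − 5.970e-03) = 1.86e-04.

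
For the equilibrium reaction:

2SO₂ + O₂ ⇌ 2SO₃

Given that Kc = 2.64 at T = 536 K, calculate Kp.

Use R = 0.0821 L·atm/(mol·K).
K_p = 0.0600

Δn = (moles gaseous products) − (moles gaseous reactants) = -1
T = 536 K; RT = 0.0821 × 536 = 44.0056
Kp = Kc·(RT)^Δn = 2.64 × (44.0056)^-1 = 2.64 × 0.0227244 = 0.0600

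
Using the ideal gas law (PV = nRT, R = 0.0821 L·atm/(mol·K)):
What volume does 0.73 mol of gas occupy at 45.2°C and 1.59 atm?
T = 45.2°C + 273.15 = 318.35 K
V = nRT/P = (0.73 × 0.0821 × 318.35) / 1.59
V = 12.00 L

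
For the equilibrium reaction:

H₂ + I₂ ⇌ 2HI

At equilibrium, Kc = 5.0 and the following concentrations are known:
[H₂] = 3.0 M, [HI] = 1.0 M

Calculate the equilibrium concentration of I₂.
[I₂] = 0.0667 M

Kc = ([HI]^2) / ([H₂] × [I₂]) = 5.0
[I₂]^1 = (product terms)/(Kc · other reactant terms) = 1 / (5.0 · 3) = 0.066667
[I₂] = 0.0667 M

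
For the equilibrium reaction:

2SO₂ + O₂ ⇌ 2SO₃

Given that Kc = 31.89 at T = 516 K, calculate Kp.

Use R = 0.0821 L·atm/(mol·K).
K_p = 0.7528

Δn = (moles gaseous products) − (moles gaseous reactants) = -1
T = 516 K; RT = 0.0821 × 516 = 42.3636
Kp = Kc·(RT)^Δn = 31.89 × (42.3636)^-1 = 31.89 × 0.0236052 = 0.7528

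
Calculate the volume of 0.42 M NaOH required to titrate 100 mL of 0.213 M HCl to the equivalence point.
V_{base} = 50.7 mL

At equivalence: moles acid = moles base.
moles HCl = 0.213 M × 0.1 L = 0.0213 mol
V_NaOH = 0.0213 mol ÷ 0.42 M = 0.05071 L = 50.7 mL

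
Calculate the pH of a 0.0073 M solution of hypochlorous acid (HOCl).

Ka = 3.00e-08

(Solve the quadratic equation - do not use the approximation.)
pH = 4.83

x² + Ka×x - Ka×C = 0. Using quadratic formula: [H⁺] = 1.4784e-05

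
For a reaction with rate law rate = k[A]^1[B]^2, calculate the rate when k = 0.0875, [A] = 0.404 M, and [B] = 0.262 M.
0.002427 M/s

rate = k·[A]^1·[B]^2 = 0.0875·(0.404)^1·(0.262)^2 = 0.0875·0.404·0.068644 = 0.002427 M/s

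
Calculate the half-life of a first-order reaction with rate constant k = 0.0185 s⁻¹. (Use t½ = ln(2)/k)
37.47 s

t½ = ln(2)/k = 0.6931/0.0185 = 37.47 s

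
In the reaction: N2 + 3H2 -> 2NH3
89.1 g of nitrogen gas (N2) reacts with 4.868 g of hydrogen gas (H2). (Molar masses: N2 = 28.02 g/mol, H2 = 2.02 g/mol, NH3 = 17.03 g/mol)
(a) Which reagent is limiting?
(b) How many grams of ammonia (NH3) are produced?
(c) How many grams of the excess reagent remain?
(a) H2, (b) 27.36 g, (c) 66.59 g

Moles of N2 = 89.1 g ÷ 28.02 g/mol = 3.17987 mol
Moles of H2 = 4.868 g ÷ 2.02 g/mol = 2.4099 mol
Moles ÷ coefficient: N2: 3.17987/1 = 3.18, H2: 2.4099/3 = 0.8033
(a) H2 has the smaller value, so H2 is the limiting reagent.
(b) Moles of NH3 = 2.4099 mol H2 × (2/3) = 1.6066 mol; mass = 1.6066 mol × 17.03 g/mol = 27.36 g
(c) N2 consumed = 2.4099 × (1/3) = 0.8033 mol; remaining = 3.17987 − 0.8033 = 2.37657 mol; mass = 2.37657 mol × 28.02 g/mol = 66.59 g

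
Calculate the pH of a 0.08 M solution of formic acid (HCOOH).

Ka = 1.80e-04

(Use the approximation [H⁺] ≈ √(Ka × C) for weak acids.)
pH = 2.42

[H⁺] = √(Ka × C) = √(1.80e-04 × 0.08) = 3.7947e-03. pH = -log(3.7947e-03)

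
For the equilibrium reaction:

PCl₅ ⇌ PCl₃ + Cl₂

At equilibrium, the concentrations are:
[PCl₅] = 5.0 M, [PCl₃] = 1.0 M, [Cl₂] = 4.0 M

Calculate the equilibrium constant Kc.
K_c = 0.8000

Kc = ([PCl₃] × [Cl₂]) / ([PCl₅])
   = ((1.0)·(4.0)) / ((5.0))
   = 4 / 5 = 0.8000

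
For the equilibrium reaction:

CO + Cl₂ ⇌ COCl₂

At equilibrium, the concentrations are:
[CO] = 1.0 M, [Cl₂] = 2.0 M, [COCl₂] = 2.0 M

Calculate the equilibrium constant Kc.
K_c = 1.0000

Kc = ([COCl₂]) / ([CO] × [Cl₂])
   = ((2.0)) / ((1.0)·(2.0))
   = 2 / 2 = 1.0000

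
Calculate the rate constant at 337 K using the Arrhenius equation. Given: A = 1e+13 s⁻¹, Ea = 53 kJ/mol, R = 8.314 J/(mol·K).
6.09e+04 s⁻¹

k = A·exp(-Ea/(R·T)) = 1e+13·exp(-53000/(8.314·337)) = 1e+13·exp(-18.9163) = 1e+13·6.0920e-09 = 6.09e+04 s⁻¹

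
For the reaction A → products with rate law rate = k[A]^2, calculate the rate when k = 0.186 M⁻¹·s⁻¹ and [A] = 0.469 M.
0.04091 M/s

rate = k·[A]^2 = 0.186·(0.469)^2 = 0.186·0.219961 = 0.04091 M/s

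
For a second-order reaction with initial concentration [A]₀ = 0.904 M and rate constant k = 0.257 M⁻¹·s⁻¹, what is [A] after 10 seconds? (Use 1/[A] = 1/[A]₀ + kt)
0.2720 M

1/[A] = 1/[A]₀ + k·t = 1/0.904 + (0.257)·(10) = 1.1062 + 2.5700 = 3.6762
[A] = 1/3.6762 = 0.2720 M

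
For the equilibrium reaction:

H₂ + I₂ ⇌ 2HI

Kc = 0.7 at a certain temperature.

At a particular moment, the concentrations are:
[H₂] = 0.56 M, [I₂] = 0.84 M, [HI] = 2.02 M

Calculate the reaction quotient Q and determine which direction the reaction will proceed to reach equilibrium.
Q = 8.674, Q > K, reaction proceeds reverse (toward reactants)

Q = ([HI]^2) / ([H₂] × [I₂])
  = ((2.02)^2) / ((0.56)·(0.84)) = 4.0804/0.4704 = 8.674
Since Q = 8.674 > Kc = 0.7, the reaction proceeds reverse (toward reactants) to reach equilibrium.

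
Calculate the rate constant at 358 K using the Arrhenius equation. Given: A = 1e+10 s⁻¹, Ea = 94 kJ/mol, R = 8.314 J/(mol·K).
1.92e-04 s⁻¹

k = A·exp(-Ea/(R·T)) = 1e+10·exp(-94000/(8.314·358)) = 1e+10·exp(-31.5816) = 1e+10·1.9243e-14 = 1.92e-04 s⁻¹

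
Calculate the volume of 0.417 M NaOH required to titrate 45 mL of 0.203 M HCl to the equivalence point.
V_{base} = 21.9 mL

At equivalence: moles acid = moles base.
moles HCl = 0.203 M × 0.045 L = 0.009135 mol
V_NaOH = 0.009135 mol ÷ 0.417 M = 0.02191 L = 21.9 mL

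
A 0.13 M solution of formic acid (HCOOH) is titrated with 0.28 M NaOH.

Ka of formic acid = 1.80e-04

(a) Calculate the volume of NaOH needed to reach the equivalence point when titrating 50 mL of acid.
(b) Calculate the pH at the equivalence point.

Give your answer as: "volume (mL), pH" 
V = 23.2 mL, pH = 8.35

(a) At equivalence: moles acid = moles base.
moles acid = 0.13 × 0.05 = 0.0065 mol; V_NaOH = 0.0065/0.28 = 0.02321 L = 23.2 mL.
(b) At equivalence, all acid → conjugate base A⁻ at [A⁻] = 0.0065/0.07321 = 0.08878 M.
Kb = Kw/Ka = 1.0e-14/1.80e-04 = 5.556e-11; [OH⁻] = √(Kb·[A⁻]) = 2.221e-06; pOH = 5.65; pH = 14 − pOH = 8.35.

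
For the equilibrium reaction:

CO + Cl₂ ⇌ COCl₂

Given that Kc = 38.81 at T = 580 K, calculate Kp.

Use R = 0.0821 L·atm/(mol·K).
K_p = 0.8150

Δn = (moles gaseous products) − (moles gaseous reactants) = -1
T = 580 K; RT = 0.0821 × 580 = 47.618
Kp = Kc·(RT)^Δn = 38.81 × (47.618)^-1 = 38.81 × 0.0210005 = 0.8150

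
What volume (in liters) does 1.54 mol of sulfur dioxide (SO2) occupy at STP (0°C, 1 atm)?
At STP, 1 mol of gas occupies 22.4 L
Volume = 1.54 mol × 22.4 L/mol = 34.50 L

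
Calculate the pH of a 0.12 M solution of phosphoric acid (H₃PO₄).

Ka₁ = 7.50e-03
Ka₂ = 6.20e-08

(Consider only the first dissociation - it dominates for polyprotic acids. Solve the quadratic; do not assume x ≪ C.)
pH = 1.58

x² + Ka₁·x − Ka₁·C = 0 with Ka₁ = 7.50e-03, C = 0.12.
x = (−Ka₁ + √(Ka₁² + 4·Ka₁·C))/2 = 2.6483e-02 M, so pH = 1.58.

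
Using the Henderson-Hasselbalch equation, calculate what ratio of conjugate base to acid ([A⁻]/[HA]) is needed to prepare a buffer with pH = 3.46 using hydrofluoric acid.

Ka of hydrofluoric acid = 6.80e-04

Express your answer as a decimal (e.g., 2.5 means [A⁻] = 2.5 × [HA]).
[A⁻]/[HA] = 1.961

pKa = −log(6.80e-04) = 3.1675. pH = pKa + log([A⁻]/[HA]). 3.46 = 3.1675 + log(ratio). log(ratio) = 3.46 − 3.1675 = 0.2925. ratio = 10^(0.2925) = 1.961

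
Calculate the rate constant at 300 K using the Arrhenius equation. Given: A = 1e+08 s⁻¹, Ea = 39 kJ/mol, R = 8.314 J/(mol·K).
1.62e+01 s⁻¹

k = A·exp(-Ea/(R·T)) = 1e+08·exp(-39000/(8.314·300)) = 1e+08·exp(-15.6363) = 1e+08·1.6190e-07 = 1.62e+01 s⁻¹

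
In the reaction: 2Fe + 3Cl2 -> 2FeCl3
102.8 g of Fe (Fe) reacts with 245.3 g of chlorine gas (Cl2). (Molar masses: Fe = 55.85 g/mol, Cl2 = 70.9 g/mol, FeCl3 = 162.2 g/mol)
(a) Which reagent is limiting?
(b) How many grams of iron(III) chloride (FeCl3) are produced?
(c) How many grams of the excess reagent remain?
(a) Fe, (b) 298.6 g, (c) 49.55 g

Moles of Fe = 102.8 g ÷ 55.85 g/mol = 1.84064 mol
Moles of Cl2 = 245.3 g ÷ 70.9 g/mol = 3.4598 mol
Moles ÷ coefficient: Fe: 1.84064/2 = 0.9203, Cl2: 3.4598/3 = 1.153
(a) Fe has the smaller value, so Fe is the limiting reagent.
(b) Moles of FeCl3 = 1.84064 mol Fe × (2/2) = 1.84064 mol; mass = 1.84064 mol × 162.2 g/mol = 298.6 g
(c) Cl2 consumed = 1.84064 × (3/2) = 2.76097 mol; remaining = 3.4598 − 2.76097 = 0.698836 mol; mass = 0.698836 mol × 70.9 g/mol = 49.55 g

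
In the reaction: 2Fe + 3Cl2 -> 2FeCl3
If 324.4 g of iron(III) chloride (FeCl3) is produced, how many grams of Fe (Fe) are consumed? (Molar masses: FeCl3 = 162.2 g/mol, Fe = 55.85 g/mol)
Moles of FeCl3 = 324.4 g ÷ 162.2 g/mol = 2 mol
Mole ratio: 2 mol Fe / 2 mol FeCl3
Moles of Fe = 2 × (2/2) = 2 mol
Mass of Fe = 2 mol × 55.85 g/mol = 111.7 g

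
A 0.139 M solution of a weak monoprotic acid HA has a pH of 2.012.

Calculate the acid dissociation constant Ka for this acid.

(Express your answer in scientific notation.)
K_a = 7.32e-04

[H⁺] = 10^(−pH) = 10^(−2.012) = 9.727e-03 M. For HA ⇌ H⁺ + A⁻, Ka = x²/(C − x) = (9.727e-03)²/(0.139 − 9.727e-03) = 7.32e-04.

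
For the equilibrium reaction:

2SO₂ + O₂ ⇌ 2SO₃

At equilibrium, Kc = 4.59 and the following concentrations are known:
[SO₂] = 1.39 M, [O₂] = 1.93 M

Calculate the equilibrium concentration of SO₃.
[SO₃] = 4.1371 M

Kc = ([SO₃]^2) / ([SO₂]^2 × [O₂]) = 4.59
[SO₃]^2 = Kc · (reactant terms)/(other product terms) = 4.59 · 3.729 / 1 = 17.116
[SO₃] = (17.116)^(1/2) = 4.1371 M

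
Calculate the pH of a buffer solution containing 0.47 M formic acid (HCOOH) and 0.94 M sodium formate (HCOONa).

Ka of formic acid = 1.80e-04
pH = 4.05

pKa = -log(1.80e-04) = 3.74. pH = pKa + log([A⁻]/[HA]) = 3.74 + log(0.94/0.47)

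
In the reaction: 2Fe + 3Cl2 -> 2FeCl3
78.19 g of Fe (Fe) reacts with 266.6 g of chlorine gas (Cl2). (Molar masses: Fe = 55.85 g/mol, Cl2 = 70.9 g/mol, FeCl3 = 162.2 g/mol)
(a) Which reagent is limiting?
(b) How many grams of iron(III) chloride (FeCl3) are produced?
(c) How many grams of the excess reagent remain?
(a) Fe, (b) 227.1 g, (c) 117.7 g

Moles of Fe = 78.19 g ÷ 55.85 g/mol = 1.4 mol
Moles of Cl2 = 266.6 g ÷ 70.9 g/mol = 3.76023 mol
Moles ÷ coefficient: Fe: 1.4/2 = 0.7, Cl2: 3.76023/3 = 1.253
(a) Fe has the smaller value, so Fe is the limiting reagent.
(b) Moles of FeCl3 = 1.4 mol Fe × (2/2) = 1.4 mol; mass = 1.4 mol × 162.2 g/mol = 227.1 g
(c) Cl2 consumed = 1.4 × (3/2) = 2.1 mol; remaining = 3.76023 − 2.1 = 1.66023 mol; mass = 1.66023 mol × 70.9 g/mol = 117.7 g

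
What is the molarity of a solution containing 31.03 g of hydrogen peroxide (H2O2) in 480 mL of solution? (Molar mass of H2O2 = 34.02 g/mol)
Moles of H2O2 = 31.03 g ÷ 34.02 g/mol = 0.912111 mol
Volume = 480 mL = 0.48 L
Molarity = 0.912111 mol ÷ 0.48 L = 1.9 M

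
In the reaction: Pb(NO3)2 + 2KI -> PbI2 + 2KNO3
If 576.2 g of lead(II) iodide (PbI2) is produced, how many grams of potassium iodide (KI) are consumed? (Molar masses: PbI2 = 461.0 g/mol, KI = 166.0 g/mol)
Moles of PbI2 = 576.2 g ÷ 461.0 g/mol = 1.24989 mol
Mole ratio: 2 mol KI / 1 mol PbI2
Moles of KI = 1.24989 × (2/1) = 2.49978 mol
Mass of KI = 2.49978 mol × 166.0 g/mol = 415 g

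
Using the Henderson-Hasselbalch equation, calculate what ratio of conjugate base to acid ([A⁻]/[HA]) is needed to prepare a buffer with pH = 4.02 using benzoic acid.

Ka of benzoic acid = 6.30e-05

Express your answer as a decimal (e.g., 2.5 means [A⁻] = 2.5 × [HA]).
[A⁻]/[HA] = 0.660

pKa = −log(6.30e-05) = 4.2007. pH = pKa + log([A⁻]/[HA]). 4.02 = 4.2007 + log(ratio). log(ratio) = 4.02 − 4.2007 = -0.1807. ratio = 10^(-0.1807) = 0.660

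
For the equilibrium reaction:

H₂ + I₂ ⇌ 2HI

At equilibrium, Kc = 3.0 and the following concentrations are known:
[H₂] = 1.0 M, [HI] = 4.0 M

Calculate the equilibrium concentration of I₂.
[I₂] = 5.3333 M

Kc = ([HI]^2) / ([H₂] × [I₂]) = 3.0
[I₂]^1 = (product terms)/(Kc · other reactant terms) = 16 / (3.0 · 1) = 5.3333
[I₂] = 5.3333 M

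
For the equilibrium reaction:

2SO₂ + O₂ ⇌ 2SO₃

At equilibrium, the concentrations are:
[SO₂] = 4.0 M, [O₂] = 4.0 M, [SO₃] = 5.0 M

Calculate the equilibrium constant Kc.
K_c = 0.3906

Kc = ([SO₃]^2) / ([SO₂]^2 × [O₂])
   = ((5.0)^2) / ((4.0)^2·(4.0))
   = 25 / 64 = 0.3906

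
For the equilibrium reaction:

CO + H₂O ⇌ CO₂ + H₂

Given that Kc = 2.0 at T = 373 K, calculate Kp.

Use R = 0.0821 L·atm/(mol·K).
K_p = 2.0000

Δn = (moles gaseous products) − (moles gaseous reactants) = 0
T = 373 K; RT = 0.0821 × 373 = 30.6233
Kp = Kc·(RT)^Δn = 2.0 × (30.6233)^0 = 2.0 × 1 = 2.0000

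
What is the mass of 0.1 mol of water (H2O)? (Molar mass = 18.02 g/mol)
Mass = 0.1 mol × 18.02 g/mol = 1.802 g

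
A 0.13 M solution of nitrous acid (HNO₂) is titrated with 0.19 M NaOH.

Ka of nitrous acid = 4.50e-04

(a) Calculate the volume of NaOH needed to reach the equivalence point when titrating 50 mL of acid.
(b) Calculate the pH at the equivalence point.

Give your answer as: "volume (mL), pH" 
V = 34.2 mL, pH = 8.12

(a) At equivalence: moles acid = moles base.
moles acid = 0.13 × 0.05 = 0.0065 mol; V_NaOH = 0.0065/0.19 = 0.03421 L = 34.2 mL.
(b) At equivalence, all acid → conjugate base A⁻ at [A⁻] = 0.0065/0.08421 = 0.07719 M.
Kb = Kw/Ka = 1.0e-14/4.50e-04 = 2.222e-11; [OH⁻] = √(Kb·[A⁻]) = 1.310e-06; pOH = 5.88; pH = 14 − pOH = 8.12.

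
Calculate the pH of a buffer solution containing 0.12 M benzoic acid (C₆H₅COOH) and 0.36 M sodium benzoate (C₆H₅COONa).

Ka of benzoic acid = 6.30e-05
pH = 4.68

pKa = -log(6.30e-05) = 4.20. pH = pKa + log([A⁻]/[HA]) = 4.20 + log(0.36/0.12)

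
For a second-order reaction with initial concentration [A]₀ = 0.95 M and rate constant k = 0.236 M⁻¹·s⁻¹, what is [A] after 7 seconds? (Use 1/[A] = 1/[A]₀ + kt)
0.3697 M

1/[A] = 1/[A]₀ + k·t = 1/0.95 + (0.236)·(7) = 1.0526 + 1.6520 = 2.7046
[A] = 1/2.7046 = 0.3697 M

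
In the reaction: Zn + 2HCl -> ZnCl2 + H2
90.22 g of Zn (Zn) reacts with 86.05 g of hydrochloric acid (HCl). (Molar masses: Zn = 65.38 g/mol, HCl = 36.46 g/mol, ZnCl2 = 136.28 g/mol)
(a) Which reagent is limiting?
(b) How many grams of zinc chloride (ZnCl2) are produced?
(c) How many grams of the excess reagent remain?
(a) HCl, (b) 160.8 g, (c) 13.07 g

Moles of Zn = 90.22 g ÷ 65.38 g/mol = 1.37993 mol
Moles of HCl = 86.05 g ÷ 36.46 g/mol = 2.36012 mol
Moles ÷ coefficient: Zn: 1.37993/1 = 1.38, HCl: 2.36012/2 = 1.18
(a) HCl has the smaller value, so HCl is the limiting reagent.
(b) Moles of ZnCl2 = 2.36012 mol HCl × (1/2) = 1.18006 mol; mass = 1.18006 mol × 136.28 g/mol = 160.8 g
(c) Zn consumed = 2.36012 × (1/2) = 1.18006 mol; remaining = 1.37993 − 1.18006 = 0.199872 mol; mass = 0.199872 mol × 65.38 g/mol = 13.07 g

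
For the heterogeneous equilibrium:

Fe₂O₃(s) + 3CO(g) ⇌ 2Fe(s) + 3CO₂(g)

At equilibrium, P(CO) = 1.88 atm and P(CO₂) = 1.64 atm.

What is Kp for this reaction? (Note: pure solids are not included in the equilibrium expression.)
K_p = 0.664

Solids (Fe₂O₃, Fe) are excluded.
Kp = P(CO₂)³/P(CO)³ = (1.64)³/(1.88)³ = 4.411/6.645 = 0.664.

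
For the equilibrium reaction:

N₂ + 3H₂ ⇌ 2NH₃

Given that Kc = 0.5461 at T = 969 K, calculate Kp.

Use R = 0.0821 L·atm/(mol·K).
K_p = 8.63e-05

Δn = (moles gaseous products) − (moles gaseous reactants) = -2
T = 969 K; RT = 0.0821 × 969 = 79.5549
Kp = Kc·(RT)^Δn = 0.5461 × (79.5549)^-2 = 0.5461 × 0.000158003 = 8.63e-05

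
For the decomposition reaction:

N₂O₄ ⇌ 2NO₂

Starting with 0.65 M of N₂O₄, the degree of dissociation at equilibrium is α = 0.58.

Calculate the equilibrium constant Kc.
K_c = 2.0825

x = α·[A]₀ = 0.58 × 0.65 = 0.377 M dissociated.
At eq: [N₂O₄] = 0.65 − 0.377 = 0.273 M; [NO₂] = 2x = 0.754 M.
Kc = [NO₂]²/[N₂O₄] = (0.754)²/0.273 = 2.082.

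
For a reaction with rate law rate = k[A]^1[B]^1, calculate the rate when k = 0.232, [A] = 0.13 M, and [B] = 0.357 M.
0.01077 M/s

rate = k·[A]^1·[B]^1 = 0.232·(0.13)^1·(0.357)^1 = 0.232·0.13·0.357 = 0.01077 M/s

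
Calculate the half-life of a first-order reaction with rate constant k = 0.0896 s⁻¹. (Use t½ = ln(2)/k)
7.74 s

t½ = ln(2)/k = 0.6931/0.0896 = 7.74 s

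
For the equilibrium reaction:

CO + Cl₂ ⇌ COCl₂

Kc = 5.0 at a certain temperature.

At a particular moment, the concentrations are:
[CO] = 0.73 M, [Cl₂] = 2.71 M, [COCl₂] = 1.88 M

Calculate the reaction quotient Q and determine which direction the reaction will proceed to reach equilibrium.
Q = 0.950, Q < K, reaction proceeds forward (toward products)

Q = ([COCl₂]) / ([CO] × [Cl₂])
  = ((1.88)) / ((0.73)·(2.71)) = 1.88/1.9783 = 0.9503
Since Q = 0.9503 < Kc = 5.0, the reaction proceeds forward (toward products) to reach equilibrium.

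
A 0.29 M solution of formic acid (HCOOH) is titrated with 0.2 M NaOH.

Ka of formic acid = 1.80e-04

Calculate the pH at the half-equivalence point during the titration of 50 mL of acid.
pH = pKa = 3.74

At the half-equivalence point, [HA] = [A⁻], so by Henderson–Hasselbalch pH = pKa + log(1) = pKa.
pKa = −log(1.80e-04) = 3.74.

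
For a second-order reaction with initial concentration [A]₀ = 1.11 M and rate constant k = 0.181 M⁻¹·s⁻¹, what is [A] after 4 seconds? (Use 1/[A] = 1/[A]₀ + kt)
0.6154 M

1/[A] = 1/[A]₀ + k·t = 1/1.11 + (0.181)·(4) = 0.9009 + 0.7240 = 1.6249
[A] = 1/1.6249 = 0.6154 M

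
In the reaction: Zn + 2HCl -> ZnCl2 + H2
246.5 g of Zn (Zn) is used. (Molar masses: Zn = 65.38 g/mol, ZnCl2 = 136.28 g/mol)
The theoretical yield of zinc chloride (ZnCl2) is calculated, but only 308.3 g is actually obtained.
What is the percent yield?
Moles of Zn = 246.5 g ÷ 65.38 g/mol = 3.77027 mol
Mole ratio: 1 mol ZnCl2 / 1 mol Zn
Moles of ZnCl2 = 3.77027 × (1/1) = 3.77027 mol
Theoretical yield = 3.77027 mol × 136.28 g/mol = 513.81 g
Actual yield = 308.3 g
Percent yield = (308.3 / 513.81) × 100% = 60.0%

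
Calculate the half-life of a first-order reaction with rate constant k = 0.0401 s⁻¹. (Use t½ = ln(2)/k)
17.29 s

t½ = ln(2)/k = 0.6931/0.0401 = 17.29 s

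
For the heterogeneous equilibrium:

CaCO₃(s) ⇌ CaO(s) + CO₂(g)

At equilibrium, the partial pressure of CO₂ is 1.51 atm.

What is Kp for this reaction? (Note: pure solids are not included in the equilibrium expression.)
K_p = 1.51

Solids (CaCO₃, CaO) have activity 1 and are excluded.
Kp = P(CO₂) = 1.51.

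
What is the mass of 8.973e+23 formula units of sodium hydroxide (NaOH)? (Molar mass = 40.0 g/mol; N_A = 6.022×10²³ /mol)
Moles = 8.973e+23 ÷ 6.022×10²³ = 1.49004 mol
Mass = 1.49004 mol × 40.0 g/mol = 59.6 g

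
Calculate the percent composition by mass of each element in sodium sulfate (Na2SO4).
Na: 32.37%, S: 22.58%, O: 45.05%

Molar mass of Na2SO4 = 142.05 g/mol
% Na = (2 × 22.99) / 142.05 × 100% = 45.98 / 142.05 × 100% = 32.37%
% S = (1 × 32.07) / 142.05 × 100% = 32.07 / 142.05 × 100% = 22.58%
% O = (4 × 16.0) / 142.05 × 100% = 64 / 142.05 × 100% = 45.05%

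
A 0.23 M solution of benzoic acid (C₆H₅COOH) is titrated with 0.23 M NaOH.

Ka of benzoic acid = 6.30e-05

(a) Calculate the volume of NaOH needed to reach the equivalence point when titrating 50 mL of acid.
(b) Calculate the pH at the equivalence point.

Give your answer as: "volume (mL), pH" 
V = 50.0 mL, pH = 8.63

(a) At equivalence: moles acid = moles base.
moles acid = 0.23 × 0.05 = 0.0115 mol; V_NaOH = 0.0115/0.23 = 0.05 L = 50.0 mL.
(b) At equivalence, all acid → conjugate base A⁻ at [A⁻] = 0.0115/0.1 = 0.115 M.
Kb = Kw/Ka = 1.0e-14/6.30e-05 = 1.587e-10; [OH⁻] = √(Kb·[A⁻]) = 4.272e-06; pOH = 5.37; pH = 14 − pOH = 8.63.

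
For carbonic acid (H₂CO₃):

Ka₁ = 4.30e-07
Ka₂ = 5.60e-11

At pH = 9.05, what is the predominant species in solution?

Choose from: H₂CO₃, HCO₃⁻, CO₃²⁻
HCO₃⁻

pKa1 = 6.37, pKa2 = 10.25. Each pKa is the crossover between adjacent species; pH = 9.05 lies in the region where HCO₃⁻ predominates.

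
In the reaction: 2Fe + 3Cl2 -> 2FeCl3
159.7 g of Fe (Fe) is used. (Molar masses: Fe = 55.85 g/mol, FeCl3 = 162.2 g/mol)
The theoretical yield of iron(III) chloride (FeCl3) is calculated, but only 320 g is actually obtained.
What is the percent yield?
Moles of Fe = 159.7 g ÷ 55.85 g/mol = 2.85944 mol
Mole ratio: 2 mol FeCl3 / 2 mol Fe
Moles of FeCl3 = 2.85944 × (2/2) = 2.85944 mol
Theoretical yield = 2.85944 mol × 162.2 g/mol = 463.8 g
Actual yield = 320 g
Percent yield = (320 / 463.8) × 100% = 69.0%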